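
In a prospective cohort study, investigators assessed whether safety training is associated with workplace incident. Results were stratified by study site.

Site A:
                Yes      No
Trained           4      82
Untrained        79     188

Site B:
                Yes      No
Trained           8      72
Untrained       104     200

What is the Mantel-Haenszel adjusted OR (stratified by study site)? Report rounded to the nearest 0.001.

OR_MH = Σ(aᵢdᵢ/nᵢ) / Σ(bᵢcᵢ/nᵢ), where nᵢ is the stratum total.
Stratum 1 (Site A): n = 353; a·d/n = 4·188/353 = 2.1303; b·c/n = 82·79/353 = 18.3513
Stratum 2 (Site B): n = 384; a·d/n = 8·200/384 = 4.1667; b·c/n = 72·104/384 = 19.5000
OR_MH = (2.1303 + 4.1667) / (18.3513 + 19.5000) = 6.2970 / 37.8513 = 0.16636

0.166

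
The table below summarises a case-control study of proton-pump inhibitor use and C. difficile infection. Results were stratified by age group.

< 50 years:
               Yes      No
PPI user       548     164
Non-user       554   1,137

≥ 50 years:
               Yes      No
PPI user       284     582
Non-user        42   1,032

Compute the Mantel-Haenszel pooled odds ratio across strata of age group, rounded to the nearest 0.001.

OR_MH = Σ(aᵢdᵢ/nᵢ) / Σ(bᵢcᵢ/nᵢ), where nᵢ is the stratum total.
Stratum 1 (< 50 years): n = 2403; a·d/n = 548·1137/2403 = 259.2909; b·c/n = 164·554/2403 = 37.8094
Stratum 2 (≥ 50 years): n = 1940; a·d/n = 284·1032/1940 = 151.0763; b·c/n = 582·42/1940 = 12.6000
OR_MH = (259.2909 + 151.0763) / (37.8094 + 12.6000) = 410.3672 / 50.4094 = 8.14069

8.141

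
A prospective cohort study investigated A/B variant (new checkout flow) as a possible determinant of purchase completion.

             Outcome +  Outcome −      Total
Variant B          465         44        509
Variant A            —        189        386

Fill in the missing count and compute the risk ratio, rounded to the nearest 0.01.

1.79

The missing cell is in the unexposed row: 386 − 189 = 197.
So a = 465, b = 44, c = 197, d = 189.
RR = [a/(a+b)] / [c/(c+d)] = (465/509) / (197/386) = 0.91356/0.51036 = 1.79001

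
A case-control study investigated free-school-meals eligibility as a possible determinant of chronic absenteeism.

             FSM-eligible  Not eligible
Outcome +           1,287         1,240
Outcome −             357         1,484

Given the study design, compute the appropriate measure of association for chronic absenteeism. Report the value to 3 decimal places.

4.314

Reading the table with exposure as columns: a = 1287 (FSM-eligible, case), b = 357 (FSM-eligible, non-case), c = 1240 (Not eligible, case), d = 1484.
This is a case-control study: participants were sampled on outcome status, so risks in the source population cannot be estimated directly — relative risk is not valid here. The odds ratio is the appropriate measure.
OR = (a·d)/(b·c) = (1287 × 1484) / (357 × 1240) = 1909908 / 442680 = 4.31442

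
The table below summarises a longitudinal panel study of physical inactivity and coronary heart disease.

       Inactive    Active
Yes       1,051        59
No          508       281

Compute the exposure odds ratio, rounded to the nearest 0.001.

9.854

Reading the table with exposure as columns: a = 1051 (Inactive, case), b = 508 (Inactive, non-case), c = 59 (Active, case), d = 281.
OR = (a·d)/(b·c) = (1051 × 281) / (508 × 59) = 295331 / 29972 = 9.85356
The odds of coronary heart disease are about 9.85 times as high in the inactive group.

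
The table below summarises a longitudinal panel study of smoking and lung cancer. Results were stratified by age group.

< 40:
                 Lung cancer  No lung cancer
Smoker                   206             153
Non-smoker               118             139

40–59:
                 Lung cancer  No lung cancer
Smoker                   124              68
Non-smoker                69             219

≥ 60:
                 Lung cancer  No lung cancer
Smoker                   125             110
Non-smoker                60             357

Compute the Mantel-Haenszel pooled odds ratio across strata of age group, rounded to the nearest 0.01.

3.49

OR_MH = Σ(aᵢdᵢ/nᵢ) / Σ(bᵢcᵢ/nᵢ), where nᵢ is the stratum total.
Stratum 1 (< 40): n = 616; a·d/n = 206·139/616 = 46.4838; b·c/n = 153·118/616 = 29.3084
Stratum 2 (40–59): n = 480; a·d/n = 124·219/480 = 56.5750; b·c/n = 68·69/480 = 9.7750
Stratum 3 (≥ 60): n = 652; a·d/n = 125·357/652 = 68.4433; b·c/n = 110·60/652 = 10.1227
OR_MH = (46.4838 + 56.5750 + 68.4433) / (29.3084 + 9.7750 + 10.1227) = 171.5020 / 49.2061 = 3.48538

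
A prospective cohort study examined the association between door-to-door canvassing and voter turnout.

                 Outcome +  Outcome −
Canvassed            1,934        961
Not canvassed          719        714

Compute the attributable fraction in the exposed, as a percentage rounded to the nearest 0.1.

Cells: a = 1934, b = 961, c = 719, d = 714.
Risk in exposed = 1934/2895 = 0.66805; risk in unexposed = 719/1433 = 0.50174.
RR = 0.66805/0.50174 = 1.33145
AR% = (RR − 1)/RR × 100 = (1.33145 − 1)/1.33145 × 100 = 24.8940%

24.9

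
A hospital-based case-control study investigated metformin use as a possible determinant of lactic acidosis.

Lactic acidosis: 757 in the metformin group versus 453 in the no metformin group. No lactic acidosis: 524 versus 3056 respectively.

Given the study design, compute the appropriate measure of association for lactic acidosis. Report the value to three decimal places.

From the description: a = 757, b = 524, c = 453, d = 3056.
This is a hospital-based case-control study: participants were sampled on outcome status, so risks in the source population cannot be estimated directly — relative risk is not valid here. The odds ratio is the appropriate measure.
OR = (a·d)/(b·c) = (757 × 3056) / (524 × 453) = 2313392 / 237372 = 9.74585

9.746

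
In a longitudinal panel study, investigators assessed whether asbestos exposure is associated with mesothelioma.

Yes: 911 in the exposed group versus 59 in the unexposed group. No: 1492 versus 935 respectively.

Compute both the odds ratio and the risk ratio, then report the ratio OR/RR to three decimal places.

1.515

From the description: a = 911, b = 1492, c = 59, d = 935.
OR = (911·935)/(1492·59) = 851785/88028 = 9.67630
Risk in exposed = 911/2403 = 0.37911; risk in unexposed = 59/994 = 0.05936; RR = 6.38703
OR/RR = 9.67630 / 6.38703 = 1.51499
The outcome is not rare, so the OR lies further from 1 than the RR.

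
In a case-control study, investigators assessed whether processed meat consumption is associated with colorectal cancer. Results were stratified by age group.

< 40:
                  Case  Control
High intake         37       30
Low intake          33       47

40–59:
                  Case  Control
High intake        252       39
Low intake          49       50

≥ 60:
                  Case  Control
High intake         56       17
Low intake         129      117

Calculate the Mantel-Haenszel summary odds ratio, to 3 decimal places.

3.494

OR_MH = Σ(aᵢdᵢ/nᵢ) / Σ(bᵢcᵢ/nᵢ), where nᵢ is the stratum total.
Stratum 1 (< 40): n = 147; a·d/n = 37·47/147 = 11.8299; b·c/n = 30·33/147 = 6.7347
Stratum 2 (40–59): n = 390; a·d/n = 252·50/390 = 32.3077; b·c/n = 39·49/390 = 4.9000
Stratum 3 (≥ 60): n = 319; a·d/n = 56·117/319 = 20.5392; b·c/n = 17·129/319 = 6.8746
OR_MH = (11.8299 + 32.3077 + 20.5392) / (6.7347 + 4.9000 + 6.8746) = 64.6768 / 18.5093 = 3.49429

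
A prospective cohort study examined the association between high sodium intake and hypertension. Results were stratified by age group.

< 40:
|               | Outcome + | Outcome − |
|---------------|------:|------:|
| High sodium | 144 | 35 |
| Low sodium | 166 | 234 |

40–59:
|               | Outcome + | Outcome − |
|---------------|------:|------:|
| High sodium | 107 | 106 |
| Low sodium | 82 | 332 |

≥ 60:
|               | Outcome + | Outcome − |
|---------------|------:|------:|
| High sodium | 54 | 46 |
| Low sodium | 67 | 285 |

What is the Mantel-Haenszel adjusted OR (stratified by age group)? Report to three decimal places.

4.848

OR_MH = Σ(aᵢdᵢ/nᵢ) / Σ(bᵢcᵢ/nᵢ), where nᵢ is the stratum total.
Stratum 1 (< 40): n = 579; a·d/n = 144·234/579 = 58.1969; b·c/n = 35·166/579 = 10.0345
Stratum 2 (40–59): n = 627; a·d/n = 107·332/627 = 56.6571; b·c/n = 106·82/627 = 13.8628
Stratum 3 (≥ 60): n = 452; a·d/n = 54·285/452 = 34.0487; b·c/n = 46·67/452 = 6.8186
OR_MH = (58.1969 + 56.6571 + 34.0487) / (10.0345 + 13.8628 + 6.8186) = 148.9027 / 30.7160 = 4.84773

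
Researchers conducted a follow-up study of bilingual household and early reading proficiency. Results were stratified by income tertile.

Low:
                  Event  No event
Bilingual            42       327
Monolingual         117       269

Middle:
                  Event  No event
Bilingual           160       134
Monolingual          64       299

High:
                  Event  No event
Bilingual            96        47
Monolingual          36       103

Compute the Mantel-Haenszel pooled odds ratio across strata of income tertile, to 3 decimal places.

1.762

OR_MH = Σ(aᵢdᵢ/nᵢ) / Σ(bᵢcᵢ/nᵢ), where nᵢ is the stratum total.
Stratum 1 (Low): n = 755; a·d/n = 42·269/755 = 14.9642; b·c/n = 327·117/755 = 50.6742
Stratum 2 (Middle): n = 657; a·d/n = 160·299/657 = 72.8158; b·c/n = 134·64/657 = 13.0533
Stratum 3 (High): n = 282; a·d/n = 96·103/282 = 35.0638; b·c/n = 47·36/282 = 6.0000
OR_MH = (14.9642 + 72.8158 + 35.0638) / (50.6742 + 13.0533 + 6.0000) = 122.8439 / 69.7274 = 1.76177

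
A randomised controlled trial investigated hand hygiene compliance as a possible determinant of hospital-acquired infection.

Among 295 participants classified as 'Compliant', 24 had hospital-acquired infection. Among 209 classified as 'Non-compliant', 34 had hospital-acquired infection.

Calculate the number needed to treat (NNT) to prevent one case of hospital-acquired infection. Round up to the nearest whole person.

Risk in treated group = 24/295 = 0.08136; risk in control = 34/209 = 0.16268.
Absolute risk reduction = 0.16268 − 0.08136 = 0.08132
NNT = 1 / ARR = 1 / 0.08132 = 12.297 → round up → 13

13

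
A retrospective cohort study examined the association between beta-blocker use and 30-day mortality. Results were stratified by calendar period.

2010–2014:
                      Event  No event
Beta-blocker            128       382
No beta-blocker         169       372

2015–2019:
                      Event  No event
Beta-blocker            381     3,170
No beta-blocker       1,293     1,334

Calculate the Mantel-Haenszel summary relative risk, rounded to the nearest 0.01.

RR_MH = Σ(aᵢ·n₀ᵢ/nᵢ) / Σ(cᵢ·n₁ᵢ/nᵢ), with n₁ᵢ = aᵢ+bᵢ (exposed), n₀ᵢ = cᵢ+dᵢ (unexposed), nᵢ = n₁ᵢ+n₀ᵢ.
Stratum 1 (2010–2014): n₁ = 510, n₀ = 541, n = 1051; a·n₀/n = 128·541/1051 = 65.8877; c·n₁/n = 169·510/1051 = 82.0076
Stratum 2 (2015–2019): n₁ = 3551, n₀ = 2627, n = 6178; a·n₀/n = 381·2627/6178 = 162.0083; c·n₁/n = 1293·3551/6178 = 743.1925
RR_MH = (65.8877 + 162.0083) / (82.0076 + 743.1925) = 227.8960 / 825.2001 = 0.27617

0.28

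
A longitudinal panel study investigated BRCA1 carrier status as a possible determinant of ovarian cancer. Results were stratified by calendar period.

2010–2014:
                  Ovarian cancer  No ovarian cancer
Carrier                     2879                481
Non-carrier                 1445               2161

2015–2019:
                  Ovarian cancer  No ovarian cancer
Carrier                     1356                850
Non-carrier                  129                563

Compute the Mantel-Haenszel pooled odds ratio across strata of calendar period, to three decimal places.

8.404

OR_MH = Σ(aᵢdᵢ/nᵢ) / Σ(bᵢcᵢ/nᵢ), where nᵢ is the stratum total.
Stratum 1 (2010–2014): n = 6966; a·d/n = 2879·2161/6966 = 893.1265; b·c/n = 481·1445/6966 = 99.7768
Stratum 2 (2015–2019): n = 2898; a·d/n = 1356·563/2898 = 263.4327; b·c/n = 850·129/2898 = 37.8364
OR_MH = (893.1265 + 263.4327) / (99.7768 + 37.8364) = 1156.5592 / 137.6132 = 8.40442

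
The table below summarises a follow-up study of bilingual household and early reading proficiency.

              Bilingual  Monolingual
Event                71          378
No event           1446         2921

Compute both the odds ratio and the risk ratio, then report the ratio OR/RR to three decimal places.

Reading the table with exposure as columns: a = 71 (Bilingual, case), b = 1446 (Bilingual, non-case), c = 378 (Monolingual, case), d = 2921.
OR = (71·2921)/(1446·378) = 207391/546588 = 0.37943
Risk in exposed = 71/1517 = 0.04680; risk in unexposed = 378/3299 = 0.11458; RR = 0.40847
OR/RR = 0.37943 / 0.40847 = 0.92889
The outcome is not rare, so the OR lies further from 1 than the RR.

0.929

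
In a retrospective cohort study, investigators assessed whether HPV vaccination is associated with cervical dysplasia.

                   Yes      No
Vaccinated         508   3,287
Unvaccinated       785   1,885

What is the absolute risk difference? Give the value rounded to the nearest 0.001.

Cells: a = 508, b = 3287, c = 785, d = 1885.
Risk in exposed = 508/3795 = 0.133860; risk in unexposed = 785/2670 = 0.294007.
Risk difference = 0.133860 − 0.294007 = -0.160147

-0.160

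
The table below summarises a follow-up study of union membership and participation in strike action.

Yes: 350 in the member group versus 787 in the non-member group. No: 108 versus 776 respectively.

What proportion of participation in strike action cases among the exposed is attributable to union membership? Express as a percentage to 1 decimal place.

From the description: a = 350, b = 108, c = 787, d = 776.
Risk in exposed = 350/458 = 0.76419; risk in unexposed = 787/1563 = 0.50352.
RR = 0.76419/0.50352 = 1.51770
AR% = (RR − 1)/RR × 100 = (1.51770 − 1)/1.51770 × 100 = 34.1110%

34.1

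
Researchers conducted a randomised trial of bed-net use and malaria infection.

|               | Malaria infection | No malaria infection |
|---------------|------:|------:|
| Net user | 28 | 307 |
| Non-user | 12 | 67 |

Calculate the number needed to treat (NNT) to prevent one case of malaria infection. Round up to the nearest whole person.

15

Risk in treated group = 28/335 = 0.08358; risk in control = 12/79 = 0.15190.
Absolute risk reduction = 0.15190 − 0.08358 = 0.06832
NNT = 1 / ARR = 1 / 0.06832 = 14.638 → round up → 15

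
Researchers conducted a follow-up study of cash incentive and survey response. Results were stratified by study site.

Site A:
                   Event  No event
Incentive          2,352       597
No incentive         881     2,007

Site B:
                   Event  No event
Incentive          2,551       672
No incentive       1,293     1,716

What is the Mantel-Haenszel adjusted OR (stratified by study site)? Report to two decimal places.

OR_MH = Σ(aᵢdᵢ/nᵢ) / Σ(bᵢcᵢ/nᵢ), where nᵢ is the stratum total.
Stratum 1 (Site A): n = 5837; a·d/n = 2352·2007/5837 = 808.7141; b·c/n = 597·881/5837 = 90.1074
Stratum 2 (Site B): n = 6232; a·d/n = 2551·1716/6232 = 702.4255; b·c/n = 672·1293/6232 = 139.4249
OR_MH = (808.7141 + 702.4255) / (90.1074 + 139.4249) = 1511.1396 / 229.5323 = 6.58356

6.58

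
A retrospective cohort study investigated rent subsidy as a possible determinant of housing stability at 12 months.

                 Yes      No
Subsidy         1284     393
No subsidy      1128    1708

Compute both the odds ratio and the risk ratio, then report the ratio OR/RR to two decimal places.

Cells: a = 1284, b = 393, c = 1128, d = 1708.
OR = (1284·1708)/(393·1128) = 2193072/443304 = 4.94711
Risk in exposed = 1284/1677 = 0.76565; risk in unexposed = 1128/2836 = 0.39774; RR = 1.92499
OR/RR = 4.94711 / 1.92499 = 2.56994
The outcome is not rare, so the OR lies further from 1 than the RR.

2.57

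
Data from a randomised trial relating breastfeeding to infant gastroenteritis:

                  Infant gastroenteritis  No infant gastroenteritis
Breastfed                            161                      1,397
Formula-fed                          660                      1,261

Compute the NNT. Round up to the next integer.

Risk in treated group = 161/1558 = 0.10334; risk in control = 660/1921 = 0.34357.
Absolute risk reduction = 0.34357 − 0.10334 = 0.24023
NNT = 1 / ARR = 1 / 0.24023 = 4.163 → round up → 5

5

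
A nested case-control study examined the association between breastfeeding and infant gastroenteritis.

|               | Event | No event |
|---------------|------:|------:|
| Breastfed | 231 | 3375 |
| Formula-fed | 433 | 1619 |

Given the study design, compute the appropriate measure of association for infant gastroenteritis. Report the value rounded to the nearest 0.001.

0.256

Cells: a = 231, b = 3375, c = 433, d = 1619.
This is a nested case-control study: participants were sampled on outcome status, so risks in the source population cannot be estimated directly — relative risk is not valid here. The odds ratio is the appropriate measure.
OR = (a·d)/(b·c) = (231 × 1619) / (3375 × 433) = 373989 / 1461375 = 0.25592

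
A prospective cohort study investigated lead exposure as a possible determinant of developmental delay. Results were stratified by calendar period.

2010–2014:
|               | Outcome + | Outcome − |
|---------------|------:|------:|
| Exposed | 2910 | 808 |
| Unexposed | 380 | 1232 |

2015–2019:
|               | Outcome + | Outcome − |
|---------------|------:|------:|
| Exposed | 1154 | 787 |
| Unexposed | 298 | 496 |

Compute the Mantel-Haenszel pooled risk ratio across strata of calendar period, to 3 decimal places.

RR_MH = Σ(aᵢ·n₀ᵢ/nᵢ) / Σ(cᵢ·n₁ᵢ/nᵢ), with n₁ᵢ = aᵢ+bᵢ (exposed), n₀ᵢ = cᵢ+dᵢ (unexposed), nᵢ = n₁ᵢ+n₀ᵢ.
Stratum 1 (2010–2014): n₁ = 3718, n₀ = 1612, n = 5330; a·n₀/n = 2910·1612/5330 = 880.0976; c·n₁/n = 380·3718/5330 = 265.0732
Stratum 2 (2015–2019): n₁ = 1941, n₀ = 794, n = 2735; a·n₀/n = 1154·794/2735 = 335.0186; c·n₁/n = 298·1941/2735 = 211.4874
RR_MH = (880.0976 + 335.0186) / (265.0732 + 211.4874) = 1215.1162 / 476.5606 = 2.54976

2.550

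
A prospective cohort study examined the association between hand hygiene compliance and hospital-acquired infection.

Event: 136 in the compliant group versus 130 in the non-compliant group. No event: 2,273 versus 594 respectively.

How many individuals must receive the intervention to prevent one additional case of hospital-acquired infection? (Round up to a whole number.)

Risk in treated group = 136/2409 = 0.05645; risk in control = 130/724 = 0.17956.
Absolute risk reduction = 0.17956 − 0.05645 = 0.12310
NNT = 1 / ARR = 1 / 0.12310 = 8.123 → round up → 9

9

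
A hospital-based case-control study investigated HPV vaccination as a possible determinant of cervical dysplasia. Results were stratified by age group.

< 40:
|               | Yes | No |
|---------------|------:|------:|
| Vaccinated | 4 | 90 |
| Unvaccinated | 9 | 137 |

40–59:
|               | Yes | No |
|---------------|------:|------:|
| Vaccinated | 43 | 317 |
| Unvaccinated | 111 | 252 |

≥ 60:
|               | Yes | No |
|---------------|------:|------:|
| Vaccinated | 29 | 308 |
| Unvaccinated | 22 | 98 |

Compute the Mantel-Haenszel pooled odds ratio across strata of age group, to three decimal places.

OR_MH = Σ(aᵢdᵢ/nᵢ) / Σ(bᵢcᵢ/nᵢ), where nᵢ is the stratum total.
Stratum 1 (< 40): n = 240; a·d/n = 4·137/240 = 2.2833; b·c/n = 90·9/240 = 3.3750
Stratum 2 (40–59): n = 723; a·d/n = 43·252/723 = 14.9876; b·c/n = 317·111/723 = 48.6680
Stratum 3 (≥ 60): n = 457; a·d/n = 29·98/457 = 6.2188; b·c/n = 308·22/457 = 14.8271
OR_MH = (2.2833 + 14.9876 + 6.2188) / (3.3750 + 48.6680 + 14.8271) = 23.4897 / 66.8702 = 0.35127

0.351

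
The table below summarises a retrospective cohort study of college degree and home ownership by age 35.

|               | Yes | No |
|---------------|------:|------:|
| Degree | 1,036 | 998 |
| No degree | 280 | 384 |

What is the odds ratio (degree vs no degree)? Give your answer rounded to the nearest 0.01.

Cells: a = 1036, b = 998, c = 280, d = 384.
OR = (a·d)/(b·c) = (1036 × 384) / (998 × 280) = 397824 / 279440 = 1.42365
The odds of home ownership by age 35 are about 1.42 times as high in the degree group.

1.42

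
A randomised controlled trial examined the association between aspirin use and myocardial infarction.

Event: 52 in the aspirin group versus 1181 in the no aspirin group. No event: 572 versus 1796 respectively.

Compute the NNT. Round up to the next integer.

4

Risk in treated group = 52/624 = 0.08333; risk in control = 1181/2977 = 0.39671.
Absolute risk reduction = 0.39671 − 0.08333 = 0.31337
NNT = 1 / ARR = 1 / 0.31337 = 3.191 → round up → 4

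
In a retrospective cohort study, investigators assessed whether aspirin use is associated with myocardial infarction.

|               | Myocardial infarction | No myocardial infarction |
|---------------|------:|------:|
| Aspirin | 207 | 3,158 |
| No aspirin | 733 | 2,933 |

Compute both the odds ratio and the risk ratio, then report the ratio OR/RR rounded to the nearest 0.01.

Cells: a = 207, b = 3158, c = 733, d = 2933.
OR = (207·2933)/(3158·733) = 607131/2314814 = 0.26228
Risk in exposed = 207/3365 = 0.06152; risk in unexposed = 733/3666 = 0.19995; RR = 0.30766
OR/RR = 0.26228 / 0.30766 = 0.85250
The outcome is not rare, so the OR lies further from 1 than the RR.

0.85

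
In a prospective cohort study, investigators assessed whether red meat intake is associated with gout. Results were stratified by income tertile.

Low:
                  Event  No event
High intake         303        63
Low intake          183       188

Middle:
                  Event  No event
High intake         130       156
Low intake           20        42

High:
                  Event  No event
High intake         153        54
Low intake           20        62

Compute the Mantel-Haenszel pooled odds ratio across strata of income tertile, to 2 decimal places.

4.44

OR_MH = Σ(aᵢdᵢ/nᵢ) / Σ(bᵢcᵢ/nᵢ), where nᵢ is the stratum total.
Stratum 1 (Low): n = 737; a·d/n = 303·188/737 = 77.2917; b·c/n = 63·183/737 = 15.6431
Stratum 2 (Middle): n = 348; a·d/n = 130·42/348 = 15.6897; b·c/n = 156·20/348 = 8.9655
Stratum 3 (High): n = 289; a·d/n = 153·62/289 = 32.8235; b·c/n = 54·20/289 = 3.7370
OR_MH = (77.2917 + 15.6897 + 32.8235) / (15.6431 + 8.9655 + 3.7370) = 125.8049 / 28.3457 = 4.43824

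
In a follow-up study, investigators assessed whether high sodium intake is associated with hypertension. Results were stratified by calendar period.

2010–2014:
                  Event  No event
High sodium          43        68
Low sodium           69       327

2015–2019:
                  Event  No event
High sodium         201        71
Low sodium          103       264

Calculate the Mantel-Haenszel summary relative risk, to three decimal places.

2.528

RR_MH = Σ(aᵢ·n₀ᵢ/nᵢ) / Σ(cᵢ·n₁ᵢ/nᵢ), with n₁ᵢ = aᵢ+bᵢ (exposed), n₀ᵢ = cᵢ+dᵢ (unexposed), nᵢ = n₁ᵢ+n₀ᵢ.
Stratum 1 (2010–2014): n₁ = 111, n₀ = 396, n = 507; a·n₀/n = 43·396/507 = 33.5858; c·n₁/n = 69·111/507 = 15.1065
Stratum 2 (2015–2019): n₁ = 272, n₀ = 367, n = 639; a·n₀/n = 201·367/639 = 115.4413; c·n₁/n = 103·272/639 = 43.8435
RR_MH = (33.5858 + 115.4413) / (15.1065 + 43.8435) = 149.0271 / 58.9500 = 2.52803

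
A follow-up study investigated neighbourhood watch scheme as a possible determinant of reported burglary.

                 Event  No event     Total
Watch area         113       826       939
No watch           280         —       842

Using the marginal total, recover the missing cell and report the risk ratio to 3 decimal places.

0.362

The missing cell is in the unexposed row: 842 − 280 = 562.
So a = 113, b = 826, c = 280, d = 562.
RR = [a/(a+b)] / [c/(c+d)] = (113/939) / (280/842) = 0.12034/0.33254 = 0.36188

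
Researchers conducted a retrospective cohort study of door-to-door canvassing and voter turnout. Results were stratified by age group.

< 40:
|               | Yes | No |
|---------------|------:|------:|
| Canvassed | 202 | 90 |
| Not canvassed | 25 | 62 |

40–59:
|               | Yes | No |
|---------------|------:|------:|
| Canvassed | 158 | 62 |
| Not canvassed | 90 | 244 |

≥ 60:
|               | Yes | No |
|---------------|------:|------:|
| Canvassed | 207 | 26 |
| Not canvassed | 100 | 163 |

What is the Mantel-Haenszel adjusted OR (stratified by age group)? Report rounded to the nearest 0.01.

8.03

OR_MH = Σ(aᵢdᵢ/nᵢ) / Σ(bᵢcᵢ/nᵢ), where nᵢ is the stratum total.
Stratum 1 (< 40): n = 379; a·d/n = 202·62/379 = 33.0449; b·c/n = 90·25/379 = 5.9367
Stratum 2 (40–59): n = 554; a·d/n = 158·244/554 = 69.5884; b·c/n = 62·90/554 = 10.0722
Stratum 3 (≥ 60): n = 496; a·d/n = 207·163/496 = 68.0262; b·c/n = 26·100/496 = 5.2419
OR_MH = (33.0449 + 69.5884 + 68.0262) / (5.9367 + 10.0722 + 5.2419) = 170.6595 / 21.2508 = 8.03073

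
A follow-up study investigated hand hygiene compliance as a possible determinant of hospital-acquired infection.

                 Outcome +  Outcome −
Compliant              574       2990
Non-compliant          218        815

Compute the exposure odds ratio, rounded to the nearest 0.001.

Cells: a = 574, b = 2990, c = 218, d = 815.
OR = (a·d)/(b·c) = (574 × 815) / (2990 × 218) = 467810 / 651820 = 0.71770
Exposure is associated with lower odds of hospital-acquired infection (OR = 0.72 < 1).

0.718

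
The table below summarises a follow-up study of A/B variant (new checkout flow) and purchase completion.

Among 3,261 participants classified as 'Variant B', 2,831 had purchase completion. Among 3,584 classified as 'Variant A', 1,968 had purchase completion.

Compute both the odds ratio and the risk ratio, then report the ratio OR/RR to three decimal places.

From the description: a = 2831, b = 430, c = 1968, d = 1616.
OR = (2831·1616)/(430·1968) = 4574896/846240 = 5.40614
Risk in exposed = 2831/3261 = 0.86814; risk in unexposed = 1968/3584 = 0.54911; RR = 1.58100
OR/RR = 5.40614 / 1.58100 = 3.41945
The outcome is not rare, so the OR lies further from 1 than the RR.

3.419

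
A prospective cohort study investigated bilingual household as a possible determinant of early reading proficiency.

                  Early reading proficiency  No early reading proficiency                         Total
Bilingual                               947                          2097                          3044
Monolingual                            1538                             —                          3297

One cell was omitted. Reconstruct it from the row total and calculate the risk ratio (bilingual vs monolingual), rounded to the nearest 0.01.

0.67

The missing cell is in the unexposed row: 3297 − 1538 = 1759.
So a = 947, b = 2097, c = 1538, d = 1759.
RR = [a/(a+b)] / [c/(c+d)] = (947/3044) / (1538/3297) = 0.31110/0.46648 = 0.66691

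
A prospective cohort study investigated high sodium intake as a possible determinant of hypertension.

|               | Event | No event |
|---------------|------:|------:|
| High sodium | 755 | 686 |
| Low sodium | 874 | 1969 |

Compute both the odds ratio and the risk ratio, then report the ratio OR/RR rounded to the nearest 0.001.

Cells: a = 755, b = 686, c = 874, d = 1969.
OR = (755·1969)/(686·874) = 1486595/599564 = 2.47946
Risk in exposed = 755/1441 = 0.52394; risk in unexposed = 874/2843 = 0.30742; RR = 1.70431
OR/RR = 2.47946 / 1.70431 = 1.45482
The outcome is not rare, so the OR lies further from 1 than the RR.

1.455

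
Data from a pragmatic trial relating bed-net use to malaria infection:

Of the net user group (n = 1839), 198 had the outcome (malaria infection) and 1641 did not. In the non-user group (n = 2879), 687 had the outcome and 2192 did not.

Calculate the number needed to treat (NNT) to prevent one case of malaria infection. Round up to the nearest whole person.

Risk in treated group = 198/1839 = 0.10767; risk in control = 687/2879 = 0.23862.
Absolute risk reduction = 0.23862 − 0.10767 = 0.13096
NNT = 1 / ARR = 1 / 0.13096 = 7.636 → round up → 8

8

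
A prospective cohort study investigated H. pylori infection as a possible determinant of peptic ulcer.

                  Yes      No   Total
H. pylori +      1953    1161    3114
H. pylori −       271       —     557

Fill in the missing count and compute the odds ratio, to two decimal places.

The missing cell is in the unexposed row: 557 − 271 = 286.
So a = 1953, b = 1161, c = 271, d = 286.
OR = (a·d)/(b·c) = (1953 × 286) / (1161 × 271) = 558558 / 314631 = 1.77528

1.78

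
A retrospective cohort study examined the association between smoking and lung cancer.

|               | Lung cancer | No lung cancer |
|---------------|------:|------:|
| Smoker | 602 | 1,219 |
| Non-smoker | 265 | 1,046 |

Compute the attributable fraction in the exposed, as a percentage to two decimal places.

Cells: a = 602, b = 1219, c = 265, d = 1046.
Risk in exposed = 602/1821 = 0.33059; risk in unexposed = 265/1311 = 0.20214.
RR = 0.33059/0.20214 = 1.63547
AR% = (RR − 1)/RR × 100 = (1.63547 − 1)/1.63547 × 100 = 38.8556%

38.86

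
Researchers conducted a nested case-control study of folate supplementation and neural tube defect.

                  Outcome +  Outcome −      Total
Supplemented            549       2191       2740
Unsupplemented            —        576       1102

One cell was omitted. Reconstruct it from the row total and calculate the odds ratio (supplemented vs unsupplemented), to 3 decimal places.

The missing cell is in the unexposed row: 1102 − 576 = 526.
So a = 549, b = 2191, c = 526, d = 576.
OR = (a·d)/(b·c) = (549 × 576) / (2191 × 526) = 316224 / 1152466 = 0.27439

0.274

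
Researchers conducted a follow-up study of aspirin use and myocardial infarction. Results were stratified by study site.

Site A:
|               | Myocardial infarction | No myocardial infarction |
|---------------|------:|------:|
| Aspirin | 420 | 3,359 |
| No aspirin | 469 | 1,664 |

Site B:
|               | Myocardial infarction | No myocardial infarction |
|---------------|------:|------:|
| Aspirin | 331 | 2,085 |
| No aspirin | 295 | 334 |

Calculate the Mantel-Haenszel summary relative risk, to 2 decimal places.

RR_MH = Σ(aᵢ·n₀ᵢ/nᵢ) / Σ(cᵢ·n₁ᵢ/nᵢ), with n₁ᵢ = aᵢ+bᵢ (exposed), n₀ᵢ = cᵢ+dᵢ (unexposed), nᵢ = n₁ᵢ+n₀ᵢ.
Stratum 1 (Site A): n₁ = 3779, n₀ = 2133, n = 5912; a·n₀/n = 420·2133/5912 = 151.5325; c·n₁/n = 469·3779/5912 = 299.7887
Stratum 2 (Site B): n₁ = 2416, n₀ = 629, n = 3045; a·n₀/n = 331·629/3045 = 68.3741; c·n₁/n = 295·2416/3045 = 234.0624
RR_MH = (151.5325 + 68.3741) / (299.7887 + 234.0624) = 219.9065 / 533.8511 = 0.41192

0.41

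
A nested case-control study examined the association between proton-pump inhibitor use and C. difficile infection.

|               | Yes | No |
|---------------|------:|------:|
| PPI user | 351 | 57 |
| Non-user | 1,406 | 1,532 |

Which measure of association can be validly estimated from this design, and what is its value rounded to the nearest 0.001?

Cells: a = 351, b = 57, c = 1406, d = 1532.
This is a nested case-control study: participants were sampled on outcome status, so risks in the source population cannot be estimated directly — relative risk is not valid here. The odds ratio is the appropriate measure.
OR = (a·d)/(b·c) = (351 × 1532) / (57 × 1406) = 537732 / 80142 = 6.70974

6.710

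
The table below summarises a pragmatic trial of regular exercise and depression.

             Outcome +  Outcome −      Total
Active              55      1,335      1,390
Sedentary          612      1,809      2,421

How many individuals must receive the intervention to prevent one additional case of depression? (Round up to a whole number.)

5

Risk in treated group = 55/1390 = 0.03957; risk in control = 612/2421 = 0.25279.
Absolute risk reduction = 0.25279 − 0.03957 = 0.21322
NNT = 1 / ARR = 1 / 0.21322 = 4.690 → round up → 5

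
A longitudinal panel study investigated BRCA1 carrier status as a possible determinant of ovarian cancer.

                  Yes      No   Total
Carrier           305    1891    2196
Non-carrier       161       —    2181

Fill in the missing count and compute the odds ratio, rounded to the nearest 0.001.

2.024

The missing cell is in the unexposed row: 2181 − 161 = 2020.
So a = 305, b = 1891, c = 161, d = 2020.
OR = (a·d)/(b·c) = (305 × 2020) / (1891 × 161) = 616100 / 304451 = 2.02364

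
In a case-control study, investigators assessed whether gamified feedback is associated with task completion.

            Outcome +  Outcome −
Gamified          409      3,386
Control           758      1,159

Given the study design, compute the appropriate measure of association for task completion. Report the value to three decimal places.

0.185

Cells: a = 409, b = 3386, c = 758, d = 1159.
This is a case-control study: participants were sampled on outcome status, so risks in the source population cannot be estimated directly — relative risk is not valid here. The odds ratio is the appropriate measure.
OR = (a·d)/(b·c) = (409 × 1159) / (3386 × 758) = 474031 / 2566588 = 0.18469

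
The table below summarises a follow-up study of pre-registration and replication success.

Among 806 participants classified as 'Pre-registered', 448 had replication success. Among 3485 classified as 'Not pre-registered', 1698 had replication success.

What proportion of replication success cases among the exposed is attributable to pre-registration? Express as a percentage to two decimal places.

From the description: a = 448, b = 358, c = 1698, d = 1787.
Risk in exposed = 448/806 = 0.55583; risk in unexposed = 1698/3485 = 0.48723.
RR = 0.55583/0.48723 = 1.14080
AR% = (RR − 1)/RR × 100 = (1.14080 − 1)/1.14080 × 100 = 12.3419%

12.34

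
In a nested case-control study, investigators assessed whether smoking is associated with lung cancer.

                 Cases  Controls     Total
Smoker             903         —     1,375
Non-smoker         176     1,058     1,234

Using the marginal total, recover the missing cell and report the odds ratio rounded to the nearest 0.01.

The missing cell is in the exposed row: 1375 − 903 = 472.
So a = 903, b = 472, c = 176, d = 1058.
OR = (a·d)/(b·c) = (903 × 1058) / (472 × 176) = 955374 / 83072 = 11.50055

11.50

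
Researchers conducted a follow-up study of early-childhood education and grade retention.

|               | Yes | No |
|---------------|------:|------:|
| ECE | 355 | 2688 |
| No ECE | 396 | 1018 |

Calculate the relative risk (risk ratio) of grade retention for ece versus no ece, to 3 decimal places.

0.417

Cells: a = 355, b = 2688, c = 396, d = 1018.
Risk in exposed = 355/3043 = 0.11666; risk in unexposed = 396/1414 = 0.28006.
RR = 0.11666 / 0.28006 = 0.41656
The risk is 58% lower among the exposed than among the unexposed.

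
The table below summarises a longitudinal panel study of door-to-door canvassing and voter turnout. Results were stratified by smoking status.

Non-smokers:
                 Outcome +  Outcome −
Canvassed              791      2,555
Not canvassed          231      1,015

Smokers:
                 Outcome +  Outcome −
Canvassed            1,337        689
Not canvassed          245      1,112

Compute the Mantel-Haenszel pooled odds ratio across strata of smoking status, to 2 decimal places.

3.44

OR_MH = Σ(aᵢdᵢ/nᵢ) / Σ(bᵢcᵢ/nᵢ), where nᵢ is the stratum total.
Stratum 1 (Non-smokers): n = 4592; a·d/n = 791·1015/4592 = 174.8399; b·c/n = 2555·231/4592 = 128.5290
Stratum 2 (Smokers): n = 3383; a·d/n = 1337·1112/3383 = 439.4750; b·c/n = 689·245/3383 = 49.8980
OR_MH = (174.8399 + 439.4750) / (128.5290 + 49.8980) = 614.3150 / 178.4270 = 3.44295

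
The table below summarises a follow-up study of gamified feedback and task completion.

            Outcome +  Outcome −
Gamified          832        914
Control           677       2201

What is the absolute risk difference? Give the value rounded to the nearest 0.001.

Cells: a = 832, b = 914, c = 677, d = 2201.
Risk in exposed = 832/1746 = 0.476518; risk in unexposed = 677/2878 = 0.235233.
Risk difference = 0.476518 − 0.235233 = 0.241285

0.241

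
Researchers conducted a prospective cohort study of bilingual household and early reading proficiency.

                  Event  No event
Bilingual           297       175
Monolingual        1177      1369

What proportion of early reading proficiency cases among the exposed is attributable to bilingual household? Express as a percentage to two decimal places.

Cells: a = 297, b = 175, c = 1177, d = 1369.
Risk in exposed = 297/472 = 0.62924; risk in unexposed = 1177/2546 = 0.46229.
RR = 0.62924/0.46229 = 1.36112
AR% = (RR − 1)/RR × 100 = (1.36112 − 1)/1.36112 × 100 = 26.5311%

26.53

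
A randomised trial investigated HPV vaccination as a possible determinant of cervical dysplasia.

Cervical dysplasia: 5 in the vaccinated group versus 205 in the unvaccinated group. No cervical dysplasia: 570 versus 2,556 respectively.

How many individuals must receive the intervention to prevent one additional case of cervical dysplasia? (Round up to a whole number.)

16

Risk in treated group = 5/575 = 0.00870; risk in control = 205/2761 = 0.07425.
Absolute risk reduction = 0.07425 − 0.00870 = 0.06555
NNT = 1 / ARR = 1 / 0.06555 = 15.255 → round up → 16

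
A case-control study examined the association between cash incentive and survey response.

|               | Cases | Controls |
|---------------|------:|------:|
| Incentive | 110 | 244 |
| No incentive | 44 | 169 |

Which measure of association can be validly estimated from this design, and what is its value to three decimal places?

1.732

Cells: a = 110, b = 244, c = 44, d = 169.
This is a case-control study: participants were sampled on outcome status, so risks in the source population cannot be estimated directly — relative risk is not valid here. The odds ratio is the appropriate measure.
OR = (a·d)/(b·c) = (110 × 169) / (244 × 44) = 18590 / 10736 = 1.73156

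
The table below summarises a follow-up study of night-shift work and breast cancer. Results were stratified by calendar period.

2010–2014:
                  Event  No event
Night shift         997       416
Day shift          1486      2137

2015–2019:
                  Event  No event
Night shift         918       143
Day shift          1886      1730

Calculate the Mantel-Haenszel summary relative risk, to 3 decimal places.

1.689

RR_MH = Σ(aᵢ·n₀ᵢ/nᵢ) / Σ(cᵢ·n₁ᵢ/nᵢ), with n₁ᵢ = aᵢ+bᵢ (exposed), n₀ᵢ = cᵢ+dᵢ (unexposed), nᵢ = n₁ᵢ+n₀ᵢ.
Stratum 1 (2010–2014): n₁ = 1413, n₀ = 3623, n = 5036; a·n₀/n = 997·3623/5036 = 717.2619; c·n₁/n = 1486·1413/5036 = 416.9416
Stratum 2 (2015–2019): n₁ = 1061, n₀ = 3616, n = 4677; a·n₀/n = 918·3616/4677 = 709.7473; c·n₁/n = 1886·1061/4677 = 427.8482
RR_MH = (717.2619 + 709.7473) / (416.9416 + 427.8482) = 1427.0092 / 844.7898 = 1.68919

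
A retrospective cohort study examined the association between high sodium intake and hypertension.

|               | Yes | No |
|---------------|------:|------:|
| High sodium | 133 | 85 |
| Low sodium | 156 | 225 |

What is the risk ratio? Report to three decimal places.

Cells: a = 133, b = 85, c = 156, d = 225.
Risk in exposed = 133/218 = 0.61009; risk in unexposed = 156/381 = 0.40945.
RR = 0.61009 / 0.40945 = 1.49003
The risk among the exposed is 1.49 times that among the unexposed.

1.490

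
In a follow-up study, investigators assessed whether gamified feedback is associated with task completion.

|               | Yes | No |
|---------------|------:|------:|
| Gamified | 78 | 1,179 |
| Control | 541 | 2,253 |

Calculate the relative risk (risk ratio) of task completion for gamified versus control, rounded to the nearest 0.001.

0.320

Cells: a = 78, b = 1179, c = 541, d = 2253.
Risk in exposed = 78/1257 = 0.06205; risk in unexposed = 541/2794 = 0.19363.
RR = 0.06205 / 0.19363 = 0.32047
The risk is 68% lower among the exposed than among the unexposed.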